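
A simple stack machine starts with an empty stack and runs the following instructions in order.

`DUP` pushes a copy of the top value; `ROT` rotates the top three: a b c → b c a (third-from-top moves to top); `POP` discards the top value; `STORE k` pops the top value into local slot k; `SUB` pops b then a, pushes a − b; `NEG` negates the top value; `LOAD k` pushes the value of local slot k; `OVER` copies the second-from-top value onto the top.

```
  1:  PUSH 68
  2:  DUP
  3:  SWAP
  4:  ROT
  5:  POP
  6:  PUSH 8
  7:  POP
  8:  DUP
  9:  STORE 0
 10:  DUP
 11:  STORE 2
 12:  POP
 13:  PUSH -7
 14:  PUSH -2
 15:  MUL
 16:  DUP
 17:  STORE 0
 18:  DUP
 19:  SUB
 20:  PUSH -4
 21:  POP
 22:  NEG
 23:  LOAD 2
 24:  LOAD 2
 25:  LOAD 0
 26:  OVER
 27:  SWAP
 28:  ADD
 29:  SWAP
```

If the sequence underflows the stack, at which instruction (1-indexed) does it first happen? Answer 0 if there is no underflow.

4

PUSH 68  [68]
DUP      [68, 68]
SWAP     [68, 68]
ROT  — needs 3 operands, stack has 2 → underflow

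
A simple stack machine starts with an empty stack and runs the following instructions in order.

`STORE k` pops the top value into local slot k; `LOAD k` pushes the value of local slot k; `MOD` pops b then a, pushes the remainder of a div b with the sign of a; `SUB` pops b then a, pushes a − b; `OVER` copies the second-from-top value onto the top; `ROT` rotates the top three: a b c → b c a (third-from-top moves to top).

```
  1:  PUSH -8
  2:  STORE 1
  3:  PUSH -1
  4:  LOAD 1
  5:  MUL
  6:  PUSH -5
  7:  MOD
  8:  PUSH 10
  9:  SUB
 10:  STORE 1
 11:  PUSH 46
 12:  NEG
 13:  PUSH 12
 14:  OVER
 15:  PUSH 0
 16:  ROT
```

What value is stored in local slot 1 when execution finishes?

-7

PUSH -8 : -8
STORE 1 : (empty)
PUSH -1 : -1
LOAD 1  : -1 -8
MUL     : 8
PUSH -5 : 8 -5
MOD     : 3
PUSH 10 : 3 10
SUB     : -7
STORE 1 : (empty)
PUSH 46 : 46
NEG     : -46
PUSH 12 : -46 12
OVER    : -46 12 -46
PUSH 0  : -46 12 -46 0
ROT     : -46 -46 0 12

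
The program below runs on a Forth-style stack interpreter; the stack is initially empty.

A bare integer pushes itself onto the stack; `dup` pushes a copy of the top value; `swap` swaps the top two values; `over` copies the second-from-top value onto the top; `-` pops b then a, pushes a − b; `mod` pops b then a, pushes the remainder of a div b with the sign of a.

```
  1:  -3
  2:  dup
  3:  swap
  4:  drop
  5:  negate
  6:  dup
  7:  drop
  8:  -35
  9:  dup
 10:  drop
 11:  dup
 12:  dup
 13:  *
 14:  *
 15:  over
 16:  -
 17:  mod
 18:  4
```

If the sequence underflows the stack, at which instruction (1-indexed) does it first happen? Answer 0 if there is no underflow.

-3      [-3]
dup     [-3, -3]
swap    [-3, -3]
drop    [-3]
negate  [3]
dup     [3, 3]
drop    [3]
-35     [3, -35]
dup     [3, -35, -35]
drop    [3, -35]
dup     [3, -35, -35]
dup     [3, -35, -35, -35]
*       [3, -35, 1225]
*       [3, -42875]
over    [3, -42875, 3]
-       [3, -42878]
mod     [3]
4       [3, 4]

0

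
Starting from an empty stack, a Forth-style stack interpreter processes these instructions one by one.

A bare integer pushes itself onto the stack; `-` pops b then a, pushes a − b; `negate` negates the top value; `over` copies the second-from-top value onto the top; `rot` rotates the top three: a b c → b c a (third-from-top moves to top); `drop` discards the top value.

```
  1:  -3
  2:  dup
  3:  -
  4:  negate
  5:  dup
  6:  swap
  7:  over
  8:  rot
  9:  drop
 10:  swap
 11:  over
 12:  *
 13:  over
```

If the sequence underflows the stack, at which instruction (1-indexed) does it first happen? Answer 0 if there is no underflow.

-3     : -3
dup    : -3 -3
-      : 0
negate : 0
dup    : 0 0
swap   : 0 0
over   : 0 0 0
rot    : 0 0 0
drop   : 0 0
swap   : 0 0
over   : 0 0 0
*      : 0 0
over   : 0 0 0

0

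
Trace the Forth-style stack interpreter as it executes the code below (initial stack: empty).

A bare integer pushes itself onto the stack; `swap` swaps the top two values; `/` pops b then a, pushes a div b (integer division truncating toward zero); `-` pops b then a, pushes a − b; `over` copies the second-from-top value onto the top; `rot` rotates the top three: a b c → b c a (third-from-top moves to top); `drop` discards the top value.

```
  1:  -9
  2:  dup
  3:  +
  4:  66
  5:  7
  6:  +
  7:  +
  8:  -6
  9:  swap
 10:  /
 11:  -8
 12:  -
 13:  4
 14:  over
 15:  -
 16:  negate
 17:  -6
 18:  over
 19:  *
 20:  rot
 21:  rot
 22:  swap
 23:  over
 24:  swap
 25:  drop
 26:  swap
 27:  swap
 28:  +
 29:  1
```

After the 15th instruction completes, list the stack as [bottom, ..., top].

-9    -9
dup   -9 -9
+     -18
66    -18 66
7     -18 66 7
+     -18 73
+     55
-6    55 -6
swap  -6 55
/     0
-8    0 -8
-     8
4     8 4
over  8 4 8
-     8 -4

[8, -4]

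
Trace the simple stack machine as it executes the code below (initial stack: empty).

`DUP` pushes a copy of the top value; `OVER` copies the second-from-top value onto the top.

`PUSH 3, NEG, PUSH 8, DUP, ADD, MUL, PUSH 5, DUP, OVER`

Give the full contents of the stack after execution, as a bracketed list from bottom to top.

[-48, 5, 5, 5]

PUSH 3 : 3
NEG    : -3
PUSH 8 : -3 8
DUP    : -3 8 8
ADD    : -3 16
MUL    : -48
PUSH 5 : -48 5
DUP    : -48 5 5
OVER   : -48 5 5 5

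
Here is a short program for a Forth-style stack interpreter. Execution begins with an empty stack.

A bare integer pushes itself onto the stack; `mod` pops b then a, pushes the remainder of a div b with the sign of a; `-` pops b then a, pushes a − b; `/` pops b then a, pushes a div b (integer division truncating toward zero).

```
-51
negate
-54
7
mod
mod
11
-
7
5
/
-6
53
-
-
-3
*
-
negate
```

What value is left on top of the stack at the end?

-51    : [-51]
negate : [51]
-54    : [51, -54]
7      : [51, -54, 7]
mod    : [51, -5]
mod    : [1]
11     : [1, 11]
-      : [-10]
7      : [-10, 7]
5      : [-10, 7, 5]
/      : [-10, 1]
-6     : [-10, 1, -6]
53     : [-10, 1, -6, 53]
-      : [-10, 1, -59]
-      : [-10, 60]
-3     : [-10, 60, -3]
*      : [-10, -180]
-      : [170]
negate : [-170]

-170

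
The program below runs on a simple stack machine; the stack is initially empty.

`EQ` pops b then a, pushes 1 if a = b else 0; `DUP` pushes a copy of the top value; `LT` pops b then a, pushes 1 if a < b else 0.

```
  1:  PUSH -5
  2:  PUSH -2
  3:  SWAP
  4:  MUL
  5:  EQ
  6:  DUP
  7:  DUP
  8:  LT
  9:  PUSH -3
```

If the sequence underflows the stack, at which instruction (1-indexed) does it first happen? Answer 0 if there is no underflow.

5

PUSH -5 : -5
PUSH -2 : -5 -2
SWAP    : -2 -5
MUL     : 10
EQ  — needs 2 operands, stack has 1 → underflow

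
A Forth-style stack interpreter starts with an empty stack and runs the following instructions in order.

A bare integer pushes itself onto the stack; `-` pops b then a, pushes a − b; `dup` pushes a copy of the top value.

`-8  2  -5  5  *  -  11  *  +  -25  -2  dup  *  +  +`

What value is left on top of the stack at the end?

268

-8  -> -8
2   -> -8 2
-5  -> -8 2 -5
5   -> -8 2 -5 5
*   -> -8 2 -25
-   -> -8 27
11  -> -8 27 11
*   -> -8 297
+   -> 289
-25 -> 289 -25
-2  -> 289 -25 -2
dup -> 289 -25 -2 -2
*   -> 289 -25 4
+   -> 289 -21
+   -> 268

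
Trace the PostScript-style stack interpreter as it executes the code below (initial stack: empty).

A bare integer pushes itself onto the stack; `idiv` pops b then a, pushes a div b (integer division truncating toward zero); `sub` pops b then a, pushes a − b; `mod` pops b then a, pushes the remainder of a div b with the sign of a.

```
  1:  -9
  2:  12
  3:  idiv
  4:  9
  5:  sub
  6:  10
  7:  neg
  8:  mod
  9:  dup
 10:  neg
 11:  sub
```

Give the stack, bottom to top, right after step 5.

-9   → -9
12   → -9 12
idiv → 0
9    → 0 9
sub  → -9

[-9]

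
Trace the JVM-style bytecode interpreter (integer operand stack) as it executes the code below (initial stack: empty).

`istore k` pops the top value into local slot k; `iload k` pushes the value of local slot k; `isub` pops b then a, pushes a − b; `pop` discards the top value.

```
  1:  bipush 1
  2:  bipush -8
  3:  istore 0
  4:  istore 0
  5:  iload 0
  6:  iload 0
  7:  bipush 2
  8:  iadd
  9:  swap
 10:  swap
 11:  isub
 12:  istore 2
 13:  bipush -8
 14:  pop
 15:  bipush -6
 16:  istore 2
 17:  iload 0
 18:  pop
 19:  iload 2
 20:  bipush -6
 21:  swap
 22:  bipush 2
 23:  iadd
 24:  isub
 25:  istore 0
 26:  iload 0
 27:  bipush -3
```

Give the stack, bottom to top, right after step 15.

[-6]

bipush 1   [1]
bipush -8  [1, -8]
istore 0   [1]
istore 0   []
iload 0    [1]
iload 0    [1, 1]
bipush 2   [1, 1, 2]
iadd       [1, 3]
swap       [3, 1]
swap       [1, 3]
isub       [-2]
istore 2   []
bipush -8  [-8]
pop        []
bipush -6  [-6]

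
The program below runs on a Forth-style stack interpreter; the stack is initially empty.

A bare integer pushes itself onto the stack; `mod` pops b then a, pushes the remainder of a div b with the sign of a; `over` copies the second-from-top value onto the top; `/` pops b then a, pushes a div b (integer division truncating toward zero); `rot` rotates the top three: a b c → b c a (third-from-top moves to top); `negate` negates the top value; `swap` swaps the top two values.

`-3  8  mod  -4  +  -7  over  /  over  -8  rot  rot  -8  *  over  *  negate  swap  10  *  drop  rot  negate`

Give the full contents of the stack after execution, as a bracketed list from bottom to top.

-3      [-3]
8       [-3, 8]
mod     [-3]
-4      [-3, -4]
+       [-7]
-7      [-7, -7]
over    [-7, -7, -7]
/       [-7, 1]
over    [-7, 1, -7]
-8      [-7, 1, -7, -8]
rot     [-7, -7, -8, 1]
rot     [-7, -8, 1, -7]
-8      [-7, -8, 1, -7, -8]
*       [-7, -8, 1, 56]
over    [-7, -8, 1, 56, 1]
*       [-7, -8, 1, 56]
negate  [-7, -8, 1, -56]
swap    [-7, -8, -56, 1]
10      [-7, -8, -56, 1, 10]
*       [-7, -8, -56, 10]
drop    [-7, -8, -56]
rot     [-8, -56, -7]
negate  [-8, -56, 7]

[-8, -56, 7]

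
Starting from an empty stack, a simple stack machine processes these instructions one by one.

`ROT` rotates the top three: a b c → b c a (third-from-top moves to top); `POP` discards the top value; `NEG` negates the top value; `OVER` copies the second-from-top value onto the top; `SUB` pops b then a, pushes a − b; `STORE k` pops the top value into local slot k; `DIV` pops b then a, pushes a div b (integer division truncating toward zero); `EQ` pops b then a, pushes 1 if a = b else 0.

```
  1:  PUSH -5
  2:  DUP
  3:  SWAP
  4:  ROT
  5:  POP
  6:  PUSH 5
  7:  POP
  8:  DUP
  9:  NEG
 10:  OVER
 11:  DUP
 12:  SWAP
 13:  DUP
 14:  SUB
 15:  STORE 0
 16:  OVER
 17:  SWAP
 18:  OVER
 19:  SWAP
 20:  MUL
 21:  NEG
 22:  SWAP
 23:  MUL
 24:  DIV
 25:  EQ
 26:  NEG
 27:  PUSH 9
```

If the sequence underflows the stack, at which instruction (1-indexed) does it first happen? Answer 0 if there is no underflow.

4

PUSH -5 : -5
DUP     : -5 -5
SWAP    : -5 -5
ROT  — needs 3 operands, stack has 2 → underflow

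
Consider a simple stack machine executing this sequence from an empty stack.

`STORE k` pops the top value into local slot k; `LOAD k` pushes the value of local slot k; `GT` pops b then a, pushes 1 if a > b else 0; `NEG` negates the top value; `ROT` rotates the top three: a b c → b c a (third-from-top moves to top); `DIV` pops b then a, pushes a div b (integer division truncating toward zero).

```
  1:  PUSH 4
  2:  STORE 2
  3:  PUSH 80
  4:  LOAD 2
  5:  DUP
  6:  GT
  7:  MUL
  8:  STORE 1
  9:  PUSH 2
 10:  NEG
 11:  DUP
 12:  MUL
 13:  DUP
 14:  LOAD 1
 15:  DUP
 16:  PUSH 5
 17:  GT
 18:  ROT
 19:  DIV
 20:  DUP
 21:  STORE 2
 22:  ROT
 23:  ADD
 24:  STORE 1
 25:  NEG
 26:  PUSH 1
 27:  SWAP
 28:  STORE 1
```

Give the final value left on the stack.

1

PUSH 4  : [4]
STORE 2 : []
PUSH 80 : [80]
LOAD 2  : [80, 4]
DUP     : [80, 4, 4]
GT      : [80, 0]
MUL     : [0]
STORE 1 : []
PUSH 2  : [2]
NEG     : [-2]
DUP     : [-2, -2]
MUL     : [4]
DUP     : [4, 4]
LOAD 1  : [4, 4, 0]
DUP     : [4, 4, 0, 0]
PUSH 5  : [4, 4, 0, 0, 5]
GT      : [4, 4, 0, 0]
ROT     : [4, 0, 0, 4]
DIV     : [4, 0, 0]
DUP     : [4, 0, 0, 0]
STORE 2 : [4, 0, 0]
ROT     : [0, 0, 4]
ADD     : [0, 4]
STORE 1 : [0]
NEG     : [0]
PUSH 1  : [0, 1]
SWAP    : [1, 0]
STORE 1 : [1]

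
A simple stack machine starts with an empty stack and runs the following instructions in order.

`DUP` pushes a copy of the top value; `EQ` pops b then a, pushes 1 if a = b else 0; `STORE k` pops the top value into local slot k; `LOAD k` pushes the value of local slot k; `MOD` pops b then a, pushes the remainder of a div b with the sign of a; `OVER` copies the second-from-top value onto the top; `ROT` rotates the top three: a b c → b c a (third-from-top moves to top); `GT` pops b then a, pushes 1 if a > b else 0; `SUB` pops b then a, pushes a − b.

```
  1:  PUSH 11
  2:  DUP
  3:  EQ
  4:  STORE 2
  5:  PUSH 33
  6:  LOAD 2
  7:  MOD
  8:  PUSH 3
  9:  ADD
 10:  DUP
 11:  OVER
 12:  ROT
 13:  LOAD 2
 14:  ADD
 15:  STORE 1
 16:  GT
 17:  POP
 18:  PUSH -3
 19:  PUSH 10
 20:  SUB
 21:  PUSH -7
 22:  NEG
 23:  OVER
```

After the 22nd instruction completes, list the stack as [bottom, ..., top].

PUSH 11 → 11
DUP     → 11 11
EQ      → 1
STORE 2 → (empty)
PUSH 33 → 33
LOAD 2  → 33 1
MOD     → 0
PUSH 3  → 0 3
ADD     → 3
DUP     → 3 3
OVER    → 3 3 3
ROT     → 3 3 3
LOAD 2  → 3 3 3 1
ADD     → 3 3 4
STORE 1 → 3 3
GT      → 0
POP     → (empty)
PUSH -3 → -3
PUSH 10 → -3 10
SUB     → -13
PUSH -7 → -13 -7
NEG     → -13 7

[-13, 7]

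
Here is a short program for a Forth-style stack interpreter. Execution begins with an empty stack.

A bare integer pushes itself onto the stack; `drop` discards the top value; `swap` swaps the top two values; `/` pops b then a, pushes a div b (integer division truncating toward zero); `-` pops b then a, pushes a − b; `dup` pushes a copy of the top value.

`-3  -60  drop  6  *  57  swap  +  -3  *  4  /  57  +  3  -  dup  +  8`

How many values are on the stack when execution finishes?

2

-3   → -3
-60  → -3 -60
drop → -3
6    → -3 6
*    → -18
57   → -18 57
swap → 57 -18
+    → 39
-3   → 39 -3
*    → -117
4    → -117 4
/    → -29
57   → -29 57
+    → 28
3    → 28 3
-    → 25
dup  → 25 25
+    → 50
8    → 50 8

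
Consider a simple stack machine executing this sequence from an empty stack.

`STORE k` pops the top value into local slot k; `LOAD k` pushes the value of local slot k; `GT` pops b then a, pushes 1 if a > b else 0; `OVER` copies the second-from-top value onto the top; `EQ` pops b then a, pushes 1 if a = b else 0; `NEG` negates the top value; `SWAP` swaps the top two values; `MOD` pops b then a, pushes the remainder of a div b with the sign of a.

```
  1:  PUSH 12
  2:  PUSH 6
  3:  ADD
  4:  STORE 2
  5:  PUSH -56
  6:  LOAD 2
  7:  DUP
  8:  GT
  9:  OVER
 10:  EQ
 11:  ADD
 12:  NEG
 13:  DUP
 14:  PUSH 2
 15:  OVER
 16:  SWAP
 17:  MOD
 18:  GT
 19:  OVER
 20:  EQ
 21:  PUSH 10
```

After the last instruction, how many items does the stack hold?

PUSH 12  : 12
PUSH 6   : 12 6
ADD      : 18
STORE 2  : (empty)
PUSH -56 : -56
LOAD 2   : -56 18
DUP      : -56 18 18
GT       : -56 0
OVER     : -56 0 -56
EQ       : -56 0
ADD      : -56
NEG      : 56
DUP      : 56 56
PUSH 2   : 56 56 2
OVER     : 56 56 2 56
SWAP     : 56 56 56 2
MOD      : 56 56 0
GT       : 56 1
OVER     : 56 1 56
EQ       : 56 0
PUSH 10  : 56 0 10

3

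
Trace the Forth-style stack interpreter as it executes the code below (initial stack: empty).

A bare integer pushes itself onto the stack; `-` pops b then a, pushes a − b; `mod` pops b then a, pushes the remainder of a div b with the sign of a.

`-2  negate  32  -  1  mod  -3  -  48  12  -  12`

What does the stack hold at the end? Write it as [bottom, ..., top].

-2     -> -2
negate -> 2
32     -> 2 32
-      -> -30
1      -> -30 1
mod    -> 0
-3     -> 0 -3
-      -> 3
48     -> 3 48
12     -> 3 48 12
-      -> 3 36
12     -> 3 36 12

[3, 36, 12]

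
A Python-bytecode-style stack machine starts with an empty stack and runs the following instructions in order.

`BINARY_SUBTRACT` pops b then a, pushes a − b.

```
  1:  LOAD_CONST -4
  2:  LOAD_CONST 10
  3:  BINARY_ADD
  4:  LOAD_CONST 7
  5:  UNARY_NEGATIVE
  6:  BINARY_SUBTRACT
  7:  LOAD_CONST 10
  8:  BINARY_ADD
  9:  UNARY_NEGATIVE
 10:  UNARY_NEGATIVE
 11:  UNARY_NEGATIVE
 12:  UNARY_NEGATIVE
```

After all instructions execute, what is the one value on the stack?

LOAD_CONST -4    -4
LOAD_CONST 10    -4 10
BINARY_ADD       6
LOAD_CONST 7     6 7
UNARY_NEGATIVE   6 -7
BINARY_SUBTRACT  13
LOAD_CONST 10    13 10
BINARY_ADD       23
UNARY_NEGATIVE   -23
UNARY_NEGATIVE   23
UNARY_NEGATIVE   -23
UNARY_NEGATIVE   23

23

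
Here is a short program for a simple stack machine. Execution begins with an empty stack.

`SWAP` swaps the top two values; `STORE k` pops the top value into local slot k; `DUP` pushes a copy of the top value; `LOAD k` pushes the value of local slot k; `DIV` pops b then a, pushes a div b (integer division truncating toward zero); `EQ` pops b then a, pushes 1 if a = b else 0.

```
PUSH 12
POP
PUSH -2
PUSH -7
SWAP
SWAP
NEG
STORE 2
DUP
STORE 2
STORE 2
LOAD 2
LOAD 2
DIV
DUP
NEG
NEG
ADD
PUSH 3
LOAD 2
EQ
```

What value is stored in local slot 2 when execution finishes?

PUSH 12 → 12
POP     → (empty)
PUSH -2 → -2
PUSH -7 → -2 -7
SWAP    → -7 -2
SWAP    → -2 -7
NEG     → -2 7
STORE 2 → -2
DUP     → -2 -2
STORE 2 → -2
STORE 2 → (empty)
LOAD 2  → -2
LOAD 2  → -2 -2
DIV     → 1
DUP     → 1 1
NEG     → 1 -1
NEG     → 1 1
ADD     → 2
PUSH 3  → 2 3
LOAD 2  → 2 3 -2
EQ      → 2 0

-2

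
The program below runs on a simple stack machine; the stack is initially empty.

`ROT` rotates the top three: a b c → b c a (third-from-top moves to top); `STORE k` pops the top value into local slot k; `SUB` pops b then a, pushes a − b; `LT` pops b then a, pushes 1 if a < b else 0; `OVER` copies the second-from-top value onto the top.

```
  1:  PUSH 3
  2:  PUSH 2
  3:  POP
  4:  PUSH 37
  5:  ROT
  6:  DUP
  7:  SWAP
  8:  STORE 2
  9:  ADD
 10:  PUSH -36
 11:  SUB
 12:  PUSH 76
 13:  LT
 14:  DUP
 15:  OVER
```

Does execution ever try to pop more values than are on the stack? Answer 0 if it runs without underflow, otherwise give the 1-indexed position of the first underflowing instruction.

PUSH 3  → 3
PUSH 2  → 3 2
POP     → 3
PUSH 37 → 3 37
ROT  — needs 3 operands, stack has 2 → underflow

5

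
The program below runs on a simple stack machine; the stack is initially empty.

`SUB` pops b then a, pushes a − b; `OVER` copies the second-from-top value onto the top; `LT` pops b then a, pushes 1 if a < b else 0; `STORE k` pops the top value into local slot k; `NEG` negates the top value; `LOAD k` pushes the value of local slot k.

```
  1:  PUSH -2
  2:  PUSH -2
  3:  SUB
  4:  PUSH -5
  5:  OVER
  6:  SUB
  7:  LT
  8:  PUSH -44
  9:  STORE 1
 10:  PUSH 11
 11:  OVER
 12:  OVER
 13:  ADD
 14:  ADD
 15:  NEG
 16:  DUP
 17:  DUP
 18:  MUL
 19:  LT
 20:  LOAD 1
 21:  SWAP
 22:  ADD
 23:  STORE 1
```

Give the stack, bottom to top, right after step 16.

[0, -22, -22]

PUSH -2  → -2
PUSH -2  → -2 -2
SUB      → 0
PUSH -5  → 0 -5
OVER     → 0 -5 0
SUB      → 0 -5
LT       → 0
PUSH -44 → 0 -44
STORE 1  → 0
PUSH 11  → 0 11
OVER     → 0 11 0
OVER     → 0 11 0 11
ADD      → 0 11 11
ADD      → 0 22
NEG      → 0 -22
DUP      → 0 -22 -22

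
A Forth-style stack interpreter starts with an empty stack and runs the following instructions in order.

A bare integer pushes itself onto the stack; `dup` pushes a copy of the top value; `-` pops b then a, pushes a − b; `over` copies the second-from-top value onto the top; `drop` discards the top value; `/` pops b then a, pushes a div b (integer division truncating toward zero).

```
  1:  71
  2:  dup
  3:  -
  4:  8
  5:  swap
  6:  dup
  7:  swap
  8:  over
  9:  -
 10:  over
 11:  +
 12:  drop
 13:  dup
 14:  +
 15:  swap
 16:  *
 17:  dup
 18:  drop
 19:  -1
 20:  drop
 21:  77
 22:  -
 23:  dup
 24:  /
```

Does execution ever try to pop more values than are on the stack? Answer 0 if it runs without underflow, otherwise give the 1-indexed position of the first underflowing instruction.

0

71    71
dup   71 71
-     0
8     0 8
swap  8 0
dup   8 0 0
swap  8 0 0
over  8 0 0 0
-     8 0 0
over  8 0 0 0
+     8 0 0
drop  8 0
dup   8 0 0
+     8 0
swap  0 8
*     0
dup   0 0
drop  0
-1    0 -1
drop  0
77    0 77
-     -77
dup   -77 -77
/     1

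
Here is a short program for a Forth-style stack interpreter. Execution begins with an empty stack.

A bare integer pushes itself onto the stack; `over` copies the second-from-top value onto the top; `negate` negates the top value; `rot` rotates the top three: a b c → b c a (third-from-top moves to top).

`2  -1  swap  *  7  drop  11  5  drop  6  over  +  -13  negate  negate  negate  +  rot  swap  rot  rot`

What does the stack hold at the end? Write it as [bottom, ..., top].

2      -> 2
-1     -> 2 -1
swap   -> -1 2
*      -> -2
7      -> -2 7
drop   -> -2
11     -> -2 11
5      -> -2 11 5
drop   -> -2 11
6      -> -2 11 6
over   -> -2 11 6 11
+      -> -2 11 17
-13    -> -2 11 17 -13
negate -> -2 11 17 13
negate -> -2 11 17 -13
negate -> -2 11 17 13
+      -> -2 11 30
rot    -> 11 30 -2
swap   -> 11 -2 30
rot    -> -2 30 11
rot    -> 30 11 -2

[30, 11, -2]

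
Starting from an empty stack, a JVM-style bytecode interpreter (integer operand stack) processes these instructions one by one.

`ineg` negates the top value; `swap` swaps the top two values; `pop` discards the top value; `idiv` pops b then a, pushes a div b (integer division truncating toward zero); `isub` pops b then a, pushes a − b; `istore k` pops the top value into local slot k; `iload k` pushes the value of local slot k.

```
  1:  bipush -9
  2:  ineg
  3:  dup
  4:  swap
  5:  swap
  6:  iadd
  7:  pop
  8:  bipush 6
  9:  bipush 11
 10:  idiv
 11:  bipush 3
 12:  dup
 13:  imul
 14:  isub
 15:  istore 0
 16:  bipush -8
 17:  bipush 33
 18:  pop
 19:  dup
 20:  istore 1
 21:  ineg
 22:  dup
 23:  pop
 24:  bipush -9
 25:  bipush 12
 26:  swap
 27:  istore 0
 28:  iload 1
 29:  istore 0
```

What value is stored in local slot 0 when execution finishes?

-8

bipush -9 : [-9]
ineg      : [9]
dup       : [9, 9]
swap      : [9, 9]
swap      : [9, 9]
iadd      : [18]
pop       : []
bipush 6  : [6]
bipush 11 : [6, 11]
idiv      : [0]
bipush 3  : [0, 3]
dup       : [0, 3, 3]
imul      : [0, 9]
isub      : [-9]
istore 0  : []
bipush -8 : [-8]
bipush 33 : [-8, 33]
pop       : [-8]
dup       : [-8, -8]
istore 1  : [-8]
ineg      : [8]
dup       : [8, 8]
pop       : [8]
bipush -9 : [8, -9]
bipush 12 : [8, -9, 12]
swap      : [8, 12, -9]
istore 0  : [8, 12]
iload 1   : [8, 12, -8]
istore 0  : [8, 12]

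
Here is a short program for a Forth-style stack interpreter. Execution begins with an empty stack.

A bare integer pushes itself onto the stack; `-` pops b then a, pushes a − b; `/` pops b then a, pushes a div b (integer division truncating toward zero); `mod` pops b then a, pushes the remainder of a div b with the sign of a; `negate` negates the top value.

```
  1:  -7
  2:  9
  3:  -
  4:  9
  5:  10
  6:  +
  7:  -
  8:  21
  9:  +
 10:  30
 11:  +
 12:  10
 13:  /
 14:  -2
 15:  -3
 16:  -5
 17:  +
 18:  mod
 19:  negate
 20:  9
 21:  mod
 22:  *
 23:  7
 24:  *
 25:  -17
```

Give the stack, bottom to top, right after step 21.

-7      -7
9       -7 9
-       -16
9       -16 9
10      -16 9 10
+       -16 19
-       -35
21      -35 21
+       -14
30      -14 30
+       16
10      16 10
/       1
-2      1 -2
-3      1 -2 -3
-5      1 -2 -3 -5
+       1 -2 -8
mod     1 -2
negate  1 2
9       1 2 9
mod     1 2

[1, 2]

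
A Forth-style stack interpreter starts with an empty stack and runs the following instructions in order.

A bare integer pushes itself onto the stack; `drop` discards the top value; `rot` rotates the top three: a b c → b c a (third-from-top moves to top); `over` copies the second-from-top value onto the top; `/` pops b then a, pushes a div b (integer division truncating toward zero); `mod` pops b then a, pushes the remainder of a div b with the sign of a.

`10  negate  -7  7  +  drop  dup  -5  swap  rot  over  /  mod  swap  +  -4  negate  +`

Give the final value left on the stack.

-1

10     : 10
negate : -10
-7     : -10 -7
7      : -10 -7 7
+      : -10 0
drop   : -10
dup    : -10 -10
-5     : -10 -10 -5
swap   : -10 -5 -10
rot    : -5 -10 -10
over   : -5 -10 -10 -10
/      : -5 -10 1
mod    : -5 0
swap   : 0 -5
+      : -5
-4     : -5 -4
negate : -5 4
+      : -1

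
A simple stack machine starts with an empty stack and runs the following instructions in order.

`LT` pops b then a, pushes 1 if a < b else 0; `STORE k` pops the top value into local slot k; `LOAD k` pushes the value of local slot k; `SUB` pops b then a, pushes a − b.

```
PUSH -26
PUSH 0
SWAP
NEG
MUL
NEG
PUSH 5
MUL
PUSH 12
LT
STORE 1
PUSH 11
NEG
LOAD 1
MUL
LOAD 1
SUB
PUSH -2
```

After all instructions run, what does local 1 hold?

1

PUSH -26 → [-26]
PUSH 0   → [-26, 0]
SWAP     → [0, -26]
NEG      → [0, 26]
MUL      → [0]
NEG      → [0]
PUSH 5   → [0, 5]
MUL      → [0]
PUSH 12  → [0, 12]
LT       → [1]
STORE 1  → []
PUSH 11  → [11]
NEG      → [-11]
LOAD 1   → [-11, 1]
MUL      → [-11]
LOAD 1   → [-11, 1]
SUB      → [-12]
PUSH -2  → [-12, -2]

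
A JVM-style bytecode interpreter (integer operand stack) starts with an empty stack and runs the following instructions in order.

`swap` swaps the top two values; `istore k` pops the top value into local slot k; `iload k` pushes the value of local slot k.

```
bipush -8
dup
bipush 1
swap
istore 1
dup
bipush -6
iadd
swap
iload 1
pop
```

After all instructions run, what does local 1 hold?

bipush -8 → [-8]
dup       → [-8, -8]
bipush 1  → [-8, -8, 1]
swap      → [-8, 1, -8]
istore 1  → [-8, 1]
dup       → [-8, 1, 1]
bipush -6 → [-8, 1, 1, -6]
iadd      → [-8, 1, -5]
swap      → [-8, -5, 1]
iload 1   → [-8, -5, 1, -8]
pop       → [-8, -5, 1]

-8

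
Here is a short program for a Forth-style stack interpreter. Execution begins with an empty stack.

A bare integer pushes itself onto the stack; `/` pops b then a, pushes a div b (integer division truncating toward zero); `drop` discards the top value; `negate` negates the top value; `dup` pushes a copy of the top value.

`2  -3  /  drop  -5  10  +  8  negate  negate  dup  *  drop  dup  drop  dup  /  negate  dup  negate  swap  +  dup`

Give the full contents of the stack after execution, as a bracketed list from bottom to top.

[0, 0]

2       [2]
-3      [2, -3]
/       [0]
drop    []
-5      [-5]
10      [-5, 10]
+       [5]
8       [5, 8]
negate  [5, -8]
negate  [5, 8]
dup     [5, 8, 8]
*       [5, 64]
drop    [5]
dup     [5, 5]
drop    [5]
dup     [5, 5]
/       [1]
negate  [-1]
dup     [-1, -1]
negate  [-1, 1]
swap    [1, -1]
+       [0]
dup     [0, 0]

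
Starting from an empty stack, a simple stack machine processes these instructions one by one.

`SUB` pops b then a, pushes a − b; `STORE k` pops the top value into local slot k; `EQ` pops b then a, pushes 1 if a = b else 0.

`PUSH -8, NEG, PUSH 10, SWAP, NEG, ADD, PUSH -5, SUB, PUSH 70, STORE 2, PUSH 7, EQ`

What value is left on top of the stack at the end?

1

PUSH -8 -> [-8]
NEG     -> [8]
PUSH 10 -> [8, 10]
SWAP    -> [10, 8]
NEG     -> [10, -8]
ADD     -> [2]
PUSH -5 -> [2, -5]
SUB     -> [7]
PUSH 70 -> [7, 70]
STORE 2 -> [7]
PUSH 7  -> [7, 7]
EQ      -> [1]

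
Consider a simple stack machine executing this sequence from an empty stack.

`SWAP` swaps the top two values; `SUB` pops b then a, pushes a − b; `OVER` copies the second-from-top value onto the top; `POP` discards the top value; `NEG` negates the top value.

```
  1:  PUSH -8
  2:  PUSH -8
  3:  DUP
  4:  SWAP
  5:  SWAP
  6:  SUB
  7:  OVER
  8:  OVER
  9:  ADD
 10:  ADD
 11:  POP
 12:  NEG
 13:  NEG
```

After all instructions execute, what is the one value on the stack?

-8

PUSH -8 → -8
PUSH -8 → -8 -8
DUP     → -8 -8 -8
SWAP    → -8 -8 -8
SWAP    → -8 -8 -8
SUB     → -8 0
OVER    → -8 0 -8
OVER    → -8 0 -8 0
ADD     → -8 0 -8
ADD     → -8 -8
POP     → -8
NEG     → 8
NEG     → -8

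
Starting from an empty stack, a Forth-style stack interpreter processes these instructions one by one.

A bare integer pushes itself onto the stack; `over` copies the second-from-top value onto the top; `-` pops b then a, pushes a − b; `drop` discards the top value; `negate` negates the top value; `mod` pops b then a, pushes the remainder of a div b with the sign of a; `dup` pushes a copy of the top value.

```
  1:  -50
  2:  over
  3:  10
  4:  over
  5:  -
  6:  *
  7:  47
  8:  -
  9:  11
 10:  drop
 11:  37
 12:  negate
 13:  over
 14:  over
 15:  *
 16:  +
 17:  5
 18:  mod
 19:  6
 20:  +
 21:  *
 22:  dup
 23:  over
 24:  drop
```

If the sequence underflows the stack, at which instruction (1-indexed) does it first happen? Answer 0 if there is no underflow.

2

-50 -> [-50]
over  — needs 2 operands, stack has 1 → underflow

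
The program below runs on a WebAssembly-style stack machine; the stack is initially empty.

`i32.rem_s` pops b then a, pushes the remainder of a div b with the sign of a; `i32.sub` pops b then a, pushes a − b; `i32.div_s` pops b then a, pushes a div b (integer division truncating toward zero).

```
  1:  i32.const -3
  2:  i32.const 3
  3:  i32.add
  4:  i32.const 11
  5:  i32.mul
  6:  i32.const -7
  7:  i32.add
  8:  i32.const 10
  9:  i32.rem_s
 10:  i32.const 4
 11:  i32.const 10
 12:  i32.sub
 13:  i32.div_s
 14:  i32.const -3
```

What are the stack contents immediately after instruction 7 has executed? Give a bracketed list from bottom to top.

i32.const -3 -> [-3]
i32.const 3  -> [-3, 3]
i32.add      -> [0]
i32.const 11 -> [0, 11]
i32.mul      -> [0]
i32.const -7 -> [0, -7]
i32.add      -> [-7]

[-7]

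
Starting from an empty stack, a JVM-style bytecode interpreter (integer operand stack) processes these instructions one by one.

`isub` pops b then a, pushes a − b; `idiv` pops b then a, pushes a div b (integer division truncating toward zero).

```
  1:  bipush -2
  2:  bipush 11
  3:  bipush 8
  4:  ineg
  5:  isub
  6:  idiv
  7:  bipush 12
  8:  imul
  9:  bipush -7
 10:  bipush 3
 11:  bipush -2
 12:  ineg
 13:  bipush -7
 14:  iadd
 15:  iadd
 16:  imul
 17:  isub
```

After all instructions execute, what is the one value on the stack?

bipush -2 : -2
bipush 11 : -2 11
bipush 8  : -2 11 8
ineg      : -2 11 -8
isub      : -2 19
idiv      : 0
bipush 12 : 0 12
imul      : 0
bipush -7 : 0 -7
bipush 3  : 0 -7 3
bipush -2 : 0 -7 3 -2
ineg      : 0 -7 3 2
bipush -7 : 0 -7 3 2 -7
iadd      : 0 -7 3 -5
iadd      : 0 -7 -2
imul      : 0 14
isub      : -14

-14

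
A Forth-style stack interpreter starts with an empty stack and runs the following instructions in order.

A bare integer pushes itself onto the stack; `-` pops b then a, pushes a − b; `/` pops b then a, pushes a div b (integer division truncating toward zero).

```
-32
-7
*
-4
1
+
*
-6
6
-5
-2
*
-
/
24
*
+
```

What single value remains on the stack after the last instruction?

-648

-32 -> -32
-7  -> -32 -7
*   -> 224
-4  -> 224 -4
1   -> 224 -4 1
+   -> 224 -3
*   -> -672
-6  -> -672 -6
6   -> -672 -6 6
-5  -> -672 -6 6 -5
-2  -> -672 -6 6 -5 -2
*   -> -672 -6 6 10
-   -> -672 -6 -4
/   -> -672 1
24  -> -672 1 24
*   -> -672 24
+   -> -648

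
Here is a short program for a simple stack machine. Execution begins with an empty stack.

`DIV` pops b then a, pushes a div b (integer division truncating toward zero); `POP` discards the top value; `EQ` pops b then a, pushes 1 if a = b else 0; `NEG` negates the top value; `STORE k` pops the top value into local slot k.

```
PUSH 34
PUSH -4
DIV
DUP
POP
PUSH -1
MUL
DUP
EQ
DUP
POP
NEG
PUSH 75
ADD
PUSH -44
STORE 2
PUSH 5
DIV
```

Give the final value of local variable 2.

PUSH 34   34
PUSH -4   34 -4
DIV       -8
DUP       -8 -8
POP       -8
PUSH -1   -8 -1
MUL       8
DUP       8 8
EQ        1
DUP       1 1
POP       1
NEG       -1
PUSH 75   -1 75
ADD       74
PUSH -44  74 -44
STORE 2   74
PUSH 5    74 5
DIV       14

-44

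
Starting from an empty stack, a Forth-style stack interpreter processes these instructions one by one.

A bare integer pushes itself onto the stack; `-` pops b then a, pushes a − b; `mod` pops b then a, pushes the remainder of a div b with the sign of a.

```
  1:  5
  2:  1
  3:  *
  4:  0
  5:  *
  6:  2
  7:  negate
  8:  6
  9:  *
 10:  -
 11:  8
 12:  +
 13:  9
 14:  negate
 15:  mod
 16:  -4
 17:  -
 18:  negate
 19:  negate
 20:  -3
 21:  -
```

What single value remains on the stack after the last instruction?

5      : 5
1      : 5 1
*      : 5
0      : 5 0
*      : 0
2      : 0 2
negate : 0 -2
6      : 0 -2 6
*      : 0 -12
-      : 12
8      : 12 8
+      : 20
9      : 20 9
negate : 20 -9
mod    : 2
-4     : 2 -4
-      : 6
negate : -6
negate : 6
-3     : 6 -3
-      : 9

9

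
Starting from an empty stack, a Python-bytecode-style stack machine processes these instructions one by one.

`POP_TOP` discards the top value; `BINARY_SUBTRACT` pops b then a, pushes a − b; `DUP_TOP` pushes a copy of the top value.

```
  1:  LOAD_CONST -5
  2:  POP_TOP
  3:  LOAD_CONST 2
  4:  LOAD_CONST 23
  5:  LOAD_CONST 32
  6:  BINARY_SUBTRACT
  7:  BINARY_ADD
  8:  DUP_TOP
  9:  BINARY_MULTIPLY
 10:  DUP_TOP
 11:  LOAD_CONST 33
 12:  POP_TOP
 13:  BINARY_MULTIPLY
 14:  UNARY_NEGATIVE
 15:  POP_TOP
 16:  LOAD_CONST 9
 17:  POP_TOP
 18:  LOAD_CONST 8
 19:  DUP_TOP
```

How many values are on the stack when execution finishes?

LOAD_CONST -5   : -5
POP_TOP         : (empty)
LOAD_CONST 2    : 2
LOAD_CONST 23   : 2 23
LOAD_CONST 32   : 2 23 32
BINARY_SUBTRACT : 2 -9
BINARY_ADD      : -7
DUP_TOP         : -7 -7
BINARY_MULTIPLY : 49
DUP_TOP         : 49 49
LOAD_CONST 33   : 49 49 33
POP_TOP         : 49 49
BINARY_MULTIPLY : 2401
UNARY_NEGATIVE  : -2401
POP_TOP         : (empty)
LOAD_CONST 9    : 9
POP_TOP         : (empty)
LOAD_CONST 8    : 8
DUP_TOP         : 8 8

2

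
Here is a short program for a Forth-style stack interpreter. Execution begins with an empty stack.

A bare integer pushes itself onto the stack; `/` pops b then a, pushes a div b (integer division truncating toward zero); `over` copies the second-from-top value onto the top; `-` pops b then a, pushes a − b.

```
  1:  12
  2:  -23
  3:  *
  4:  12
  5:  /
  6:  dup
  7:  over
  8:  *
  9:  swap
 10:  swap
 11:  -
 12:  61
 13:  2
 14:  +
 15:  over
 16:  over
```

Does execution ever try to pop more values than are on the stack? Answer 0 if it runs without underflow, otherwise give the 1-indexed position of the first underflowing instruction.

12   -> 12
-23  -> 12 -23
*    -> -276
12   -> -276 12
/    -> -23
dup  -> -23 -23
over -> -23 -23 -23
*    -> -23 529
swap -> 529 -23
swap -> -23 529
-    -> -552
61   -> -552 61
2    -> -552 61 2
+    -> -552 63
over -> -552 63 -552
over -> -552 63 -552 63

0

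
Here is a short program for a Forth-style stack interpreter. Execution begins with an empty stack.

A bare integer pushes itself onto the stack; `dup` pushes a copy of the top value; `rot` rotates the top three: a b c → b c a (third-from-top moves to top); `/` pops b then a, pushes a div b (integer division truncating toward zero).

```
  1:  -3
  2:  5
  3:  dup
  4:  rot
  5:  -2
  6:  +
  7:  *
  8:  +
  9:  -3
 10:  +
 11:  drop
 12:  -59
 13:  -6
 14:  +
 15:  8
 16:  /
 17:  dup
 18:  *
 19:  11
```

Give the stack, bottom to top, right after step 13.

-3   -> -3
5    -> -3 5
dup  -> -3 5 5
rot  -> 5 5 -3
-2   -> 5 5 -3 -2
+    -> 5 5 -5
*    -> 5 -25
+    -> -20
-3   -> -20 -3
+    -> -23
drop -> (empty)
-59  -> -59
-6   -> -59 -6

[-59, -6]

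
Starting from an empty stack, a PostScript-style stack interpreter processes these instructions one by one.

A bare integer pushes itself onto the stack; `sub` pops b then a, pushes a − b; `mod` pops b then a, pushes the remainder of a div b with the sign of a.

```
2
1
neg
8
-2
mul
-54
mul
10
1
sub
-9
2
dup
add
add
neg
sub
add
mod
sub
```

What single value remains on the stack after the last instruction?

3

2    [2]
1    [2, 1]
neg  [2, -1]
8    [2, -1, 8]
-2   [2, -1, 8, -2]
mul  [2, -1, -16]
-54  [2, -1, -16, -54]
mul  [2, -1, 864]
10   [2, -1, 864, 10]
1    [2, -1, 864, 10, 1]
sub  [2, -1, 864, 9]
-9   [2, -1, 864, 9, -9]
2    [2, -1, 864, 9, -9, 2]
dup  [2, -1, 864, 9, -9, 2, 2]
add  [2, -1, 864, 9, -9, 4]
add  [2, -1, 864, 9, -5]
neg  [2, -1, 864, 9, 5]
sub  [2, -1, 864, 4]
add  [2, -1, 868]
mod  [2, -1]
sub  [3]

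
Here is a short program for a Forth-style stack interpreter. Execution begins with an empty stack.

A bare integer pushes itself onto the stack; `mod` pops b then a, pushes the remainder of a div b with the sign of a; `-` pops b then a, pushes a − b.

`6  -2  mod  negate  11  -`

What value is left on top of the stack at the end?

6      → 6
-2     → 6 -2
mod    → 0
negate → 0
11     → 0 11
-      → -11

-11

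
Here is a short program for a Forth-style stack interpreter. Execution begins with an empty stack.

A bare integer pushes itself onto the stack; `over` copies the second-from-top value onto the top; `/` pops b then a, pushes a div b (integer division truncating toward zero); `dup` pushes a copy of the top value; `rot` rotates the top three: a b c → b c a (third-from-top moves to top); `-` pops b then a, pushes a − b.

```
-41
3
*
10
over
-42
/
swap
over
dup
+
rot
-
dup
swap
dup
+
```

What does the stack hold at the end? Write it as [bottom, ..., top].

[-123, 10, 2, 4]

-41  → [-41]
3    → [-41, 3]
*    → [-123]
10   → [-123, 10]
over → [-123, 10, -123]
-42  → [-123, 10, -123, -42]
/    → [-123, 10, 2]
swap → [-123, 2, 10]
over → [-123, 2, 10, 2]
dup  → [-123, 2, 10, 2, 2]
+    → [-123, 2, 10, 4]
rot  → [-123, 10, 4, 2]
-    → [-123, 10, 2]
dup  → [-123, 10, 2, 2]
swap → [-123, 10, 2, 2]
dup  → [-123, 10, 2, 2, 2]
+    → [-123, 10, 2, 4]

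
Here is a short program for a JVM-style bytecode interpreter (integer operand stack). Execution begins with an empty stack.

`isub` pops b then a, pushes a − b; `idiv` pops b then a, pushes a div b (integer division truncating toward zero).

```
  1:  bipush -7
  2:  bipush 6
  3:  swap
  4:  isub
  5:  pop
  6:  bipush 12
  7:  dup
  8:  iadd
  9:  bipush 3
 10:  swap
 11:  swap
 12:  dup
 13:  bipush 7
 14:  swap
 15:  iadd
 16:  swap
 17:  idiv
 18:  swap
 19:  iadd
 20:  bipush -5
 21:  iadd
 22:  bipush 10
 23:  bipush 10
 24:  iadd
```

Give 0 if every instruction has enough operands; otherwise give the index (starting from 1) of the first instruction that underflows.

bipush -7 : [-7]
bipush 6  : [-7, 6]
swap      : [6, -7]
isub      : [13]
pop       : []
bipush 12 : [12]
dup       : [12, 12]
iadd      : [24]
bipush 3  : [24, 3]
swap      : [3, 24]
swap      : [24, 3]
dup       : [24, 3, 3]
bipush 7  : [24, 3, 3, 7]
swap      : [24, 3, 7, 3]
iadd      : [24, 3, 10]
swap      : [24, 10, 3]
idiv      : [24, 3]
swap      : [3, 24]
iadd      : [27]
bipush -5 : [27, -5]
iadd      : [22]
bipush 10 : [22, 10]
bipush 10 : [22, 10, 10]
iadd      : [22, 20]

0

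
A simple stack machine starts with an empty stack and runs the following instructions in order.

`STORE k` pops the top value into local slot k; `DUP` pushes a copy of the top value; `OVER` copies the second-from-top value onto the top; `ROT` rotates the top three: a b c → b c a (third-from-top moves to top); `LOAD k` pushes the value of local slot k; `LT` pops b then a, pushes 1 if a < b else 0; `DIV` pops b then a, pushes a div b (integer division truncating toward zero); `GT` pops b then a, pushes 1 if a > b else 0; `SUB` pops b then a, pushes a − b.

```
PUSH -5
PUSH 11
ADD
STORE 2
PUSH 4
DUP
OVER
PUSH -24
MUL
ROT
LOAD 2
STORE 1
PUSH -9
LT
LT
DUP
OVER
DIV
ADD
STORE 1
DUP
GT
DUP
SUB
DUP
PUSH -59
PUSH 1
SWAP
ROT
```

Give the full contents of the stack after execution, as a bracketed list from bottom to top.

PUSH -5  : [-5]
PUSH 11  : [-5, 11]
ADD      : [6]
STORE 2  : []
PUSH 4   : [4]
DUP      : [4, 4]
OVER     : [4, 4, 4]
PUSH -24 : [4, 4, 4, -24]
MUL      : [4, 4, -96]
ROT      : [4, -96, 4]
LOAD 2   : [4, -96, 4, 6]
STORE 1  : [4, -96, 4]
PUSH -9  : [4, -96, 4, -9]
LT       : [4, -96, 0]
LT       : [4, 1]
DUP      : [4, 1, 1]
OVER     : [4, 1, 1, 1]
DIV      : [4, 1, 1]
ADD      : [4, 2]
STORE 1  : [4]
DUP      : [4, 4]
GT       : [0]
DUP      : [0, 0]
SUB      : [0]
DUP      : [0, 0]
PUSH -59 : [0, 0, -59]
PUSH 1   : [0, 0, -59, 1]
SWAP     : [0, 0, 1, -59]
ROT      : [0, 1, -59, 0]

[0, 1, -59, 0]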